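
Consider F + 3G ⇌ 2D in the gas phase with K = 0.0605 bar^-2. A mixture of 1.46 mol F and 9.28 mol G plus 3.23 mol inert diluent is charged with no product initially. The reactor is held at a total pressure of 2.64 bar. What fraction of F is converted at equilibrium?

X = 0.357

Take 1.46 mol F as basis and let X be its fractional conversion, so ξ = 1.46X.
Species balance: n_F = 1.46 − 1.46X; n_G = 9.28 − 4.38X; n_D = 2.92X; n_I = 3.23 (inert).
Total moles n_T = 14 − 2.92X.
Mole fractions y_i = n_i/n_T; K = p_D^2 / (p_F p_G^3) with p_i = y_i·P.
Equating to 0.0605 bar^-2 and solving on 0 < X < 1: X = 0.357.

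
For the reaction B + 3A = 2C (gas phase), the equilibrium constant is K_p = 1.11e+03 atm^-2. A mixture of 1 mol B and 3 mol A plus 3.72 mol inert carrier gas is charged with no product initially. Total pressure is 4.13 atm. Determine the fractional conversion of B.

Take 1 mol B as basis and let X be its fractional conversion, so ξ = X.
Moles: n_B = 1 − X; n_A = 3 − 3X; n_C = 2X; n_I = 3.72 (inert).
n_T = Σnᵢ = 7.72 − 2X.
y_i = n_i/n_T, p_i = y_i·P. K_p = p_C^2 / (p_B p_A^3).
This yields a degree-4 equation in X; solving on (0,1), X = 0.879.

X = 0.879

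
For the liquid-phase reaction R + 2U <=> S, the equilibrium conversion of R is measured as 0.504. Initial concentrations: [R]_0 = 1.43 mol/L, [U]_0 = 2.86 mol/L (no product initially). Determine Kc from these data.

Let X = conversion of R.
Concentrations: [R] = 1.43 − 1.43X; [U] = 2.86 − 2.86X; [S] = 1.43X.
At X = 0.504: [R] = 0.709, [U] = 1.42, [S] = 0.721.
Kc = [S] / ([R] [U]^2) = 0.505 (mol/L)^-2.

Kc = 0.505 (mol/L)^-2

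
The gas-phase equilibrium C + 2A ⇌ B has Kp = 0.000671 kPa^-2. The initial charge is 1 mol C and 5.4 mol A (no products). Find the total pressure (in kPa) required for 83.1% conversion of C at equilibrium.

Basis: 1 mol C initially; let X = conversion of C. Extent ξ = X.
At extent ξ: n_C = 1 − X; n_A = 5.4 − 2X; n_B = X.
Summing: n_T = 6.4 − 2X.
Kp = p_B / (p_C p_A^2) with p_i = (n_i/n_T)·P.
At X = 0.831: the mole-fraction product g(X) = Π y_i^ν_i = 7.9. Since Kp = g(X)·P^{-2}, P = (g/Kp)^(1/2) = (7.9/0.000671)^(1/2) = 109 kPa.

P = 109 kPa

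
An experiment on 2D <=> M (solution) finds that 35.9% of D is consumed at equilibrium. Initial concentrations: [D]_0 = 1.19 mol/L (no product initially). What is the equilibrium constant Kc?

Let X = conversion of D.
Concentrations: [D] = 1.19 − 1.19X; [M] = 0.595X.
At X = 0.359: [D] = 0.763, [M] = 0.214.
Kc = [M] / ([D]^2) = 0.367 L/mol.

Kc = 0.367 L/mol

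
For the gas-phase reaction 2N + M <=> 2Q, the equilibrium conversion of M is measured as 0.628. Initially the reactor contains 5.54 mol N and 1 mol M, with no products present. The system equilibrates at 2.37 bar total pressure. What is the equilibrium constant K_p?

Let X = conversion of M (basis 1 mol M); extent of reaction ξ = X.
Species balance: n_N = 5.54 − 2X; n_M = 1 − X; n_Q = 2X.
Summing: n_T = 6.54 − X.
At X = 0.628: n_N = 4.28, n_M = 0.372, n_Q = 1.26, n_T = 5.91.
p_i = (n_i/n_T)·P. K_p = p_Q^2 / (p_N^2 p_M) = 0.576 bar^-1.

K_p = 0.576 bar^-1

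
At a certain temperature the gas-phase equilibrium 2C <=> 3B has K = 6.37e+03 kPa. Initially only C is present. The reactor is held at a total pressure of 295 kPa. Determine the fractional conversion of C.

X = 0.772

Basis: 1 mol C initially; let X = conversion of C. Extent ξ = 0.5X.
Mole table: n_C = 1 − X; n_B = 1.5X.
n_T = Σnᵢ = 1 + 0.5X.
With p_i = (n_i/n_T)P, K = p_B^3 / (p_C^2).
Equating to 6.37e+03 kPa and solving on 0 < X < 1: X = 0.772.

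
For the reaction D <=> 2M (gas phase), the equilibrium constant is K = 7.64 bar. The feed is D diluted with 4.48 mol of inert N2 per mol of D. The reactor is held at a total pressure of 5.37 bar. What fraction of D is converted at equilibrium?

X = 0.748

Let X = conversion of D (basis 1 mol D); extent of reaction ξ = X.
Mole table: n_D = 1 − X; n_M = 2X; n_I = 4.48 (inert).
n_T = Σnᵢ = 5.48 + X.
With p_i = (n_i/n_T)P, K = p_M^2 / (p_D).
Substituting and setting equal to 7.64 bar gives a polynomial in X; the root in (0,1) is X = 0.748.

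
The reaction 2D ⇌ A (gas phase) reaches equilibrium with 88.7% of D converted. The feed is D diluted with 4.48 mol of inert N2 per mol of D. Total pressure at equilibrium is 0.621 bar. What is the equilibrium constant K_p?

K_p = 282 bar^-1

Take 1 mol D as basis and let X be its fractional conversion, so ξ = 0.5X.
At extent ξ: n_D = 1 − X; n_A = 0.5X; n_I = 4.48 (inert).
Summing: n_T = 5.48 − 0.5X.
At X = 0.887: n_D = 0.113, n_A = 0.444, n_T = 5.04.
p_i = (n_i/n_T)·P. K_p = p_A / (p_D^2) = 282 bar^-1.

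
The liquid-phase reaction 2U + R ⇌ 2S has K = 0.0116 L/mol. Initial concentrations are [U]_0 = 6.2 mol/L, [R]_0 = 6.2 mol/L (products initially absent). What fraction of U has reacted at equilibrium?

Let X = conversion of U; extent ξ = 6.2X/2 mol/L.
Concentrations: [U] = 6.2 − 6.2X; [R] = 6.2 − 3.1X; [S] = 6.2X.
K = [S]^2 / ([U]^2 [R]).
Equating to 0.0116 L/mol: the physical root is X = 0.203.

X = 0.203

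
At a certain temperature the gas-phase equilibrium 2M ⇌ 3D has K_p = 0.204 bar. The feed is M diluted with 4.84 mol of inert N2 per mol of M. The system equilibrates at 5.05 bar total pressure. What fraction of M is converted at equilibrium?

X = 0.321

Take 1 mol M as basis and let X be its fractional conversion, so ξ = 0.5X.
Mole table: n_M = 1 − X; n_D = 1.5X; n_I = 4.84 (inert).
Summing: n_T = 5.84 + 0.5X.
y_i = n_i/n_T, p_i = y_i·P. K_p = p_D^3 / (p_M^2).
This yields a degree-3 equation in X; solving on (0,1), X = 0.321.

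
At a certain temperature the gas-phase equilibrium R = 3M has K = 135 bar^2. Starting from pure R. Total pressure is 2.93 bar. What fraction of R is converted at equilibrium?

X = 0.854

Take 1 mol R as basis and let X be its fractional conversion, so ξ = X.
Species balance: n_R = 1 − X; n_M = 3X.
n_T = Σnᵢ = 1 + 2X.
y_i = n_i/n_T, p_i = y_i·P. K = p_M^3 / (p_R).
This yields a degree-3 equation in X; solving on (0,1), X = 0.854.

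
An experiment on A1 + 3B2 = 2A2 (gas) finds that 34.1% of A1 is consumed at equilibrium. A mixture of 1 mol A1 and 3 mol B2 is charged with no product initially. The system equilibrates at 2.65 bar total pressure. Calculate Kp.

Kp = 0.143 bar^-2

Let X = conversion of A1 (basis 1 mol A1); extent of reaction ξ = X.
Species balance: n_A1 = 1 − X; n_B2 = 3 − 3X; n_A2 = 2X.
n_T = Σnᵢ = 4 − 2X.
At X = 0.341: n_A1 = 0.659, n_B2 = 1.98, n_A2 = 0.682, n_T = 3.32.
p_i = (n_i/n_T)·P. Kp = p_A2^2 / (p_A1 p_B2^3) = 0.143 bar^-2.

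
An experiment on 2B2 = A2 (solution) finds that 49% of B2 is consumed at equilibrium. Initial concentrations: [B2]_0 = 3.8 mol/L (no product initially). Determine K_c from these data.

K_c = 0.248 L/mol

Let X = conversion of B2.
Concentrations: [B2] = 3.8 − 3.8X; [A2] = 1.9X.
At X = 0.49: [B2] = 1.94, [A2] = 0.931.
K_c = [A2] / ([B2]^2) = 0.248 L/mol.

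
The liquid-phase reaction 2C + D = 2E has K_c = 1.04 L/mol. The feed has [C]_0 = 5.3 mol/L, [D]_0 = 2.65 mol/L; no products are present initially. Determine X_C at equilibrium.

X = 0.532

Let X = conversion of C; extent ξ = 5.3X/2 mol/L.
Concentrations: [C] = 5.3 − 5.3X; [D] = 2.65 − 2.65X; [E] = 5.3X.
K_c = [E]^2 / ([C]^2 [D]).
This equals 1.04 at X = 0.532 (the root in 0 < X < 1).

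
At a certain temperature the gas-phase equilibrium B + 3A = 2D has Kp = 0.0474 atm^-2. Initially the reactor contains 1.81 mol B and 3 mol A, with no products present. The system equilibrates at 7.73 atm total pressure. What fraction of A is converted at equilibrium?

Take 3 mol A as basis and let X be its fractional conversion, so ξ = X.
Moles: n_B = 1.81 − X; n_A = 3 − 3X; n_D = 2X.
Summing: n_T = 4.81 − 2X.
Mole fractions y_i = n_i/n_T; Kp = p_D^2 / (p_B p_A^3) with p_i = y_i·P.
Equating to 0.0474 atm^-2 and solving on 0 < X < 1: X = 0.485.

X = 0.485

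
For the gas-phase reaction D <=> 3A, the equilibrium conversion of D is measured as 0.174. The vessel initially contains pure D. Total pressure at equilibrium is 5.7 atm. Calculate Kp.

Kp = 3.08 atm^2

Take 1 mol D as basis and let X be its fractional conversion, so ξ = X.
At extent ξ: n_D = 1 − X; n_A = 3X.
n_T = Σnᵢ = 1 + 2X.
At X = 0.174: n_D = 0.826, n_A = 0.522, n_T = 1.35.
p_i = (n_i/n_T)·P. Kp = p_A^3 / (p_D) = 3.08 atm^2.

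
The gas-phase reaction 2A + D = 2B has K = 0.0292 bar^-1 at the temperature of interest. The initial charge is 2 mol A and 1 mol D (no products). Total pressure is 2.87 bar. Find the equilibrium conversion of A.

Take 2 mol A as basis and let X be its fractional conversion, so ξ = X.
At extent ξ: n_A = 2 − 2X; n_D = 1 − X; n_B = 2X.
n_T = Σnᵢ = 3 − X.
Mole fractions y_i = n_i/n_T; K = p_B^2 / (p_A^2 p_D) with p_i = y_i·P.
Equating to 0.0292 bar^-1 and solving on 0 < X < 1: X = 0.137.

X = 0.137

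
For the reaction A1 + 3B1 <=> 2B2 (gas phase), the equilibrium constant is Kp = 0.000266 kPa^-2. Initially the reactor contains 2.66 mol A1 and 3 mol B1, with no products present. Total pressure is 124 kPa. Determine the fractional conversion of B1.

X = 0.533

Basis: 3 mol B1 initially; let X = conversion of B1. Extent ξ = X.
Mole table: n_A1 = 2.66 − X; n_B1 = 3 − 3X; n_B2 = 2X.
Total moles n_T = 5.66 − 2X.
With p_i = (n_i/n_T)P, Kp = p_B2^2 / (p_A1 p_B1^3).
Substituting and setting equal to 0.000266 kPa^-2 gives a polynomial in X; the root in (0,1) is X = 0.533.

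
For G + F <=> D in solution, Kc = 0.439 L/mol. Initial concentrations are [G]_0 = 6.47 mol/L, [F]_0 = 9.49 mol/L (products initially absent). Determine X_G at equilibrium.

Let X = conversion of G; extent ξ = 6.47·X mol/L.
Concentrations: [G] = 6.47 − 6.47X; [F] = 9.49 − 6.47X; [D] = 6.47X.
Kc = [D] / ([G] [F]).
This equals 0.439 at X = 0.689 (the root in 0 < X < 1).

X = 0.689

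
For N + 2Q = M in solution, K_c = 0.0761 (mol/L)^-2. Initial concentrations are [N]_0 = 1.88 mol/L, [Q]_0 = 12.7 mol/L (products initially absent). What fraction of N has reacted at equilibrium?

Let X = conversion of N; extent ξ = 1.88·X mol/L.
Concentrations: [N] = 1.88 − 1.88X; [Q] = 12.7 − 3.76X; [M] = 1.88X.
K_c = [M] / ([N] [Q]^2).
Solving K_c = 0.0761 for X ∈ (0,1): X = 0.871.

X = 0.871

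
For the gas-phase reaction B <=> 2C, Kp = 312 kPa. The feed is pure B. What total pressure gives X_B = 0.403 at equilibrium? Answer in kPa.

P = 402 kPa

Let X = conversion of B (basis 1 mol B); extent of reaction ξ = X.
Species balance: n_B = 1 − X; n_C = 2X.
Summing: n_T = 1 + X.
Kp = p_C^2 / (p_B) with p_i = (n_i/n_T)·P.
At X = 0.403: the mole-fraction product g(X) = Π y_i^ν_i = 0.7756. Since Kp = g(X)·P^{1}, P = (Kp/g)^(1/1) = (312/0.7756)^(1/1) = 402 kPa.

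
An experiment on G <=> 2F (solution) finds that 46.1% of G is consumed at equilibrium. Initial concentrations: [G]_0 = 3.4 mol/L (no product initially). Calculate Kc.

Let X = conversion of G.
Concentrations: [G] = 3.4 − 3.4X; [F] = 6.8X.
At X = 0.461: [G] = 1.83, [F] = 3.13.
Kc = [F]^2 / ([G]) = 5.36 mol/L.

Kc = 5.36 mol/L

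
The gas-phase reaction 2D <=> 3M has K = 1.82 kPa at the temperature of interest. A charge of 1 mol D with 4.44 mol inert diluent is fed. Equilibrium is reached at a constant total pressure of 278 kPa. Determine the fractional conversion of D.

X = 0.191

Basis: 1 mol D initially; let X = conversion of D. Extent ξ = 0.5X.
Species balance: n_D = 1 − X; n_M = 1.5X; n_I = 4.44 (inert).
Summing: n_T = 5.44 + 0.5X.
Mole fractions y_i = n_i/n_T; K = p_M^3 / (p_D^2) with p_i = y_i·P.
Setting this equal to 1.82 kPa and taking the physical root (0 < X < 1) gives X = 0.191.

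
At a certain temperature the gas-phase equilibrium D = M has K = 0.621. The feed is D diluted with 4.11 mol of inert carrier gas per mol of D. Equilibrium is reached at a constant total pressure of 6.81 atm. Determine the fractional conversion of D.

Basis: 1 mol D initially; let X = conversion of D. Extent ξ = X.
Moles: n_D = 1 − X; n_M = X; n_I = 4.11 (inert).
Since Δν = 0, n_T = 5.11 throughout.
Mole fractions y_i = n_i/n_T; K = p_M / (p_D) with p_i = y_i·P.
Substituting and setting equal to 0.621 gives a polynomial in X; the root in (0,1) is X = 0.383.

X = 0.383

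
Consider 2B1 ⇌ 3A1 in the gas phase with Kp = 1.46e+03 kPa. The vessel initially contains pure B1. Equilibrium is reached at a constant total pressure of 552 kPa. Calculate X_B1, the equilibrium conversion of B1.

X = 0.571

Let X = conversion of B1 (basis 1 mol B1); extent of reaction ξ = 0.5X.
Mole table: n_B1 = 1 − X; n_A1 = 1.5X.
Total moles n_T = 1 + 0.5X.
With p_i = (n_i/n_T)P, Kp = p_A1^3 / (p_B1^2).
Substituting and setting equal to 1.46e+03 kPa gives a polynomial in X; the root in (0,1) is X = 0.571.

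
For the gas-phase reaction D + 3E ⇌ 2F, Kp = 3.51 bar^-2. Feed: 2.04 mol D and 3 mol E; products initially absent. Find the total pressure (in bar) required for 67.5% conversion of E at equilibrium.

Take 3 mol E as basis and let X be its fractional conversion, so ξ = X.
Species balance: n_D = 2.04 − X; n_E = 3 − 3X; n_F = 2X.
n_T = Σnᵢ = 5.04 − 2X.
Kp = p_F^2 / (p_D p_E^3) with p_i = (n_i/n_T)·P.
At X = 0.675: the mole-fraction product g(X) = Π y_i^ν_i = 19.61. Since Kp = g(X)·P^{-2}, P = (g/Kp)^(1/2) = (19.61/3.51)^(1/2) = 2.36 bar.

P = 2.36 bar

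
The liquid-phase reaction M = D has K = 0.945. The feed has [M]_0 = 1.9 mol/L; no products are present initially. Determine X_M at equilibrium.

Let X = conversion of M; extent ξ = 1.9·X mol/L.
Concentrations: [M] = 1.9 − 1.9X; [D] = 1.9X.
K = [D] / ([M]).
Solving K = 0.945 for X ∈ (0,1): X = 0.486.

X = 0.486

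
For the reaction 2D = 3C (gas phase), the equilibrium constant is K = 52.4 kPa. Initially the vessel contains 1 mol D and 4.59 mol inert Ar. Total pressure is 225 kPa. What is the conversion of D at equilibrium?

Basis: 1 mol D initially; let X = conversion of D. Extent ξ = 0.5X.
Species balance: n_D = 1 − X; n_C = 1.5X; n_I = 4.59 (inert).
Total moles n_T = 5.59 + 0.5X.
With p_i = (n_i/n_T)P, K = p_C^3 / (p_D^2).
Setting this equal to 52.4 kPa and taking the physical root (0 < X < 1) gives X = 0.478.

X = 0.478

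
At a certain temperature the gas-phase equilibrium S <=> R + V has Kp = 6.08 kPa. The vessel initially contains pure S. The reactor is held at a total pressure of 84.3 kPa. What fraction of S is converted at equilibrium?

Take 1 mol S as basis and let X be its fractional conversion, so ξ = X.
Species balance: n_S = 1 − X; n_R = X; n_V = X.
Summing: n_T = 1 + X.
Mole fractions y_i = n_i/n_T; Kp = p_R p_V / (p_S) with p_i = y_i·P.
This yields a degree-2 equation in X; solving on (0,1), X = 0.259.

X = 0.259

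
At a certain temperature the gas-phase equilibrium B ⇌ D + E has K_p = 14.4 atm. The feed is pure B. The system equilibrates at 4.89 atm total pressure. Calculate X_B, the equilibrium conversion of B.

X = 0.864

Let X = conversion of B (basis 1 mol B); extent of reaction ξ = X.
Mole table: n_B = 1 − X; n_D = X; n_E = X.
Total moles n_T = 1 + X.
With p_i = (n_i/n_T)P, K_p = p_D p_E / (p_B).
Substituting and setting equal to 14.4 atm gives a polynomial in X; the root in (0,1) is X = 0.864.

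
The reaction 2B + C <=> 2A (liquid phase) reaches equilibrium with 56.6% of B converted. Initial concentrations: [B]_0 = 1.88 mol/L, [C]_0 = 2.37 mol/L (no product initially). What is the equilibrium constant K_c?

K_c = 0.925 L/mol

Let X = conversion of B.
Concentrations: [B] = 1.88 − 1.88X; [C] = 2.37 − 0.94X; [A] = 1.88X.
At X = 0.566: [B] = 0.816, [C] = 1.84, [A] = 1.06.
K_c = [A]^2 / ([B]^2 [C]) = 0.925 L/mol.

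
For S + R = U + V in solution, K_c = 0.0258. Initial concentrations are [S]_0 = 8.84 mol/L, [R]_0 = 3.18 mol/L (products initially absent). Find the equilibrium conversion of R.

X = 0.226

Let X = conversion of R; extent ξ = 3.18·X mol/L.
Concentrations: [S] = 8.84 − 3.18X; [R] = 3.18 − 3.18X; [U] = 3.18X; [V] = 3.18X.
K_c = [U] [V] / ([S] [R]).
Setting equal to 0.0258 and solving for X on (0,1) gives X = 0.226.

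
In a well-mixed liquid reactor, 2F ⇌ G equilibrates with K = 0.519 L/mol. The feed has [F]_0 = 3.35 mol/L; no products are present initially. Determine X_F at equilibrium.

X = 0.589

Let X = conversion of F; extent ξ = 3.35X/2 mol/L.
Concentrations: [F] = 3.35 − 3.35X; [G] = 1.68X.
K = [G] / ([F]^2).
Solving K = 0.519 for X ∈ (0,1): X = 0.589.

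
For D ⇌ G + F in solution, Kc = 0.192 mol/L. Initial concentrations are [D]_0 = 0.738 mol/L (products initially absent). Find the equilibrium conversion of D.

Let X = conversion of D; extent ξ = 0.738·X mol/L.
Concentrations: [D] = 0.738 − 0.738X; [G] = 0.738X; [F] = 0.738X.
Kc = [G] [F] / ([D]).
Equating to 0.192 mol/L: the physical root is X = 0.396.

X = 0.396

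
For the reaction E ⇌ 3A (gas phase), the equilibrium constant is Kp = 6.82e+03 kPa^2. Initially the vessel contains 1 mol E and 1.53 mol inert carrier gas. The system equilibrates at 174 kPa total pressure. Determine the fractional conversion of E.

Let X = conversion of E (basis 1 mol E); extent of reaction ξ = X.
Species balance: n_E = 1 − X; n_A = 3X; n_I = 1.53 (inert).
Total moles n_T = 2.53 + 2X.
With p_i = (n_i/n_T)P, Kp = p_A^3 / (p_E).
Setting this equal to 6.82e+03 kPa^2 and taking the physical root (0 < X < 1) gives X = 0.382.

X = 0.382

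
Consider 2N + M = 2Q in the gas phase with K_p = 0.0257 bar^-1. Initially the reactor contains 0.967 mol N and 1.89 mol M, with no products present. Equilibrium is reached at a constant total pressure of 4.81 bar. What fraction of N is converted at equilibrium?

X = 0.221

Basis: 0.967 mol N initially; let X = conversion of N. Extent ξ = 0.483X.
Mole table: n_N = 0.967 − 0.967X; n_M = 1.89 − 0.483X; n_Q = 0.967X.
n_T = Σnᵢ = 2.86 − 0.483X.
y_i = n_i/n_T, p_i = y_i·P. K_p = p_Q^2 / (p_N^2 p_M).
This yields a degree-3 equation in X; solving on (0,1), X = 0.221.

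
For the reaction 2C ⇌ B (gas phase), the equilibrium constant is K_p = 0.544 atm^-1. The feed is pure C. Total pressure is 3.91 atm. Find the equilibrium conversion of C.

X = 0.676

Take 1 mol C as basis and let X be its fractional conversion, so ξ = 0.5X.
Mole table: n_C = 1 − X; n_B = 0.5X.
Summing: n_T = 1 − 0.5X.
y_i = n_i/n_T, p_i = y_i·P. K_p = p_B / (p_C^2).
Setting this equal to 0.544 atm^-1 and taking the physical root (0 < X < 1) gives X = 0.676.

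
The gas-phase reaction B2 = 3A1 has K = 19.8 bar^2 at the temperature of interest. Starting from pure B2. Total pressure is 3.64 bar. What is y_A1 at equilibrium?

Basis: 1 mol B2 initially; let X = conversion of B2. Extent ξ = X.
Moles: n_B2 = 1 − X; n_A1 = 3X.
Summing: n_T = 1 + 2X.
Mole fractions y_i = n_i/n_T; K = p_A1^3 / (p_B2) with p_i = y_i·P.
This yields a degree-3 equation in X; solving on (0,1), X = 0.480.
Then n_A1 = 1.44, n_T = 1.96, so y_A1 = 0.735.

y_A1 = 0.735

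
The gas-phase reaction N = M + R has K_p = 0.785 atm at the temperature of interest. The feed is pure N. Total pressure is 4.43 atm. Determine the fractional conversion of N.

X = 0.388

Basis: 1 mol N initially; let X = conversion of N. Extent ξ = X.
Moles: n_N = 1 − X; n_M = X; n_R = X.
Summing: n_T = 1 + X.
With p_i = (n_i/n_T)P, K_p = p_M p_R / (p_N).
Setting this equal to 0.785 atm and taking the physical root (0 < X < 1) gives X = 0.388.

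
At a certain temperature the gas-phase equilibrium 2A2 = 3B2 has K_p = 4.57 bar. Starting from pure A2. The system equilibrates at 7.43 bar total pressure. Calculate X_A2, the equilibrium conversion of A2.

X = 0.420

Take 1 mol A2 as basis and let X be its fractional conversion, so ξ = 0.5X.
At extent ξ: n_A2 = 1 − X; n_B2 = 1.5X.
Summing: n_T = 1 + 0.5X.
Mole fractions y_i = n_i/n_T; K_p = p_B2^3 / (p_A2^2) with p_i = y_i·P.
This yields a degree-3 equation in X; solving on (0,1), X = 0.420.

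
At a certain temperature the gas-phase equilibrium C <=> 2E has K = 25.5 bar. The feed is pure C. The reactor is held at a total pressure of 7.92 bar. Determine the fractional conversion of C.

Take 1 mol C as basis and let X be its fractional conversion, so ξ = X.
Species balance: n_C = 1 − X; n_E = 2X.
Summing: n_T = 1 + X.
y_i = n_i/n_T, p_i = y_i·P. K = p_E^2 / (p_C).
Equating to 25.5 bar and solving on 0 < X < 1: X = 0.668.

X = 0.668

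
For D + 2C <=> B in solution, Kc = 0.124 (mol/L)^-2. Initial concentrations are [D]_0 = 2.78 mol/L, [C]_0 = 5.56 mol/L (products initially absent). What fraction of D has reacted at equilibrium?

Let X = conversion of D; extent ξ = 2.78·X mol/L.
Concentrations: [D] = 2.78 − 2.78X; [C] = 5.56 − 5.56X; [B] = 2.78X.
Kc = [B] / ([D] [C]^2).
Equating to 0.124 (mol/L)^-2: the physical root is X = 0.495.

X = 0.495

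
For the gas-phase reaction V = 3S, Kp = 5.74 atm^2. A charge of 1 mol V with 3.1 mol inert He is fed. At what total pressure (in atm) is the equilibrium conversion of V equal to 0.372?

Let X = conversion of V (basis 1 mol V); extent of reaction ξ = X.
Moles: n_V = 1 − X; n_S = 3X; n_I = 3.1 (inert).
Total moles n_T = 4.1 + 2X.
Kp = p_S^3 / (p_V) with p_i = (n_i/n_T)·P.
At X = 0.372: the mole-fraction product g(X) = Π y_i^ν_i = 0.09432. Since Kp = g(X)·P^{2}, P = (Kp/g)^(1/2) = (5.74/0.09432)^(1/2) = 7.8 atm.

P = 7.8 atm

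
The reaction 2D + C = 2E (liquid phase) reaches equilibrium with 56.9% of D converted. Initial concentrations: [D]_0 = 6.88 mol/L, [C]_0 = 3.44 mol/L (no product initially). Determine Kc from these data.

Kc = 1.18 L/mol

Let X = conversion of D.
Concentrations: [D] = 6.88 − 6.88X; [C] = 3.44 − 3.44X; [E] = 6.88X.
At X = 0.569: [D] = 2.97, [C] = 1.48, [E] = 3.91.
Kc = [E]^2 / ([D]^2 [C]) = 1.18 L/mol.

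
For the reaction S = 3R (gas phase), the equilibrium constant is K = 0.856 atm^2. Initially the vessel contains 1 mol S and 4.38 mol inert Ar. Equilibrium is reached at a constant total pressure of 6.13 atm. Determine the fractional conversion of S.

Let X = conversion of S (basis 1 mol S); extent of reaction ξ = X.
Mole table: n_S = 1 − X; n_R = 3X; n_I = 4.38 (inert).
n_T = Σnᵢ = 5.38 + 2X.
With p_i = (n_i/n_T)P, K = p_R^3 / (p_S).
Setting this equal to 0.856 atm^2 and taking the physical root (0 < X < 1) gives X = 0.278.

X = 0.278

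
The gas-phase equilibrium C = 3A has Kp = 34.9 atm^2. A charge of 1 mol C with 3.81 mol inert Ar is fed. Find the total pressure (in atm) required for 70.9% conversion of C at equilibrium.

Take 1 mol C as basis and let X be its fractional conversion, so ξ = X.
Species balance: n_C = 1 − X; n_A = 3X; n_I = 3.81 (inert).
Total moles n_T = 4.81 + 2X.
Kp = p_A^3 / (p_C) with p_i = (n_i/n_T)·P.
At X = 0.709: the mole-fraction product g(X) = Π y_i^ν_i = 0.8525. Since Kp = g(X)·P^{2}, P = (Kp/g)^(1/2) = (34.9/0.8525)^(1/2) = 6.4 atm.

P = 6.4 atm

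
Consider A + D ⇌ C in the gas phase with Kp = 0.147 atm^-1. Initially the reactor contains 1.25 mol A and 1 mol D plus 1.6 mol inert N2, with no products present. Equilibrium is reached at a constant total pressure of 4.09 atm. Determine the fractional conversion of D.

X = 0.152

Basis: 1 mol D initially; let X = conversion of D. Extent ξ = X.
Moles: n_A = 1.25 − X; n_D = 1 − X; n_C = X; n_I = 1.6 (inert).
n_T = Σnᵢ = 3.85 − X.
Mole fractions y_i = n_i/n_T; Kp = p_C / (p_A p_D) with p_i = y_i·P.
This yields a degree-2 equation in X; solving on (0,1), X = 0.152.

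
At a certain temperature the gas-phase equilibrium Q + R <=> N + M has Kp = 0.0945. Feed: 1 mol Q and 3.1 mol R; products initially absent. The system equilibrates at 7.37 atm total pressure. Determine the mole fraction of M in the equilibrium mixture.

Basis: 1 mol Q initially; let X = conversion of Q. Extent ξ = X.
Species balance: n_Q = 1 − X; n_R = 3.1 − X; n_N = X; n_M = X.
n_T stays at 4.1 (no change in mole number).
With p_i = (n_i/n_T)P, Kp = p_N p_M / (p_Q p_R).
Equating to 0.0945 and solving on 0 < X < 1: X = 0.394.
Then n_M = 0.394, n_T = 4.1, so y_M = 0.096.

y_M = 0.096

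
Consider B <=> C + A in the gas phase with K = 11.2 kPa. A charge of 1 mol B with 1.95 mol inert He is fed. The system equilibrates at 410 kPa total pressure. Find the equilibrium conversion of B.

Basis: 1 mol B initially; let X = conversion of B. Extent ξ = X.
Species balance: n_B = 1 − X; n_C = X; n_A = X; n_I = 1.95 (inert).
Total moles n_T = 2.95 + X.
Mole fractions y_i = n_i/n_T; K = p_C p_A / (p_B) with p_i = y_i·P.
Substituting and setting equal to 11.2 kPa gives a polynomial in X; the root in (0,1) is X = 0.255.

X = 0.255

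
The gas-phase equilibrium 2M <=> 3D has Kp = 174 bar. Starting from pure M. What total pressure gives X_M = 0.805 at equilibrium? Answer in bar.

P = 5.27 bar

Take 1 mol M as basis and let X be its fractional conversion, so ξ = 0.5X.
At extent ξ: n_M = 1 − X; n_D = 1.5X.
n_T = Σnᵢ = 1 + 0.5X.
Kp = p_D^3 / (p_M^2) with p_i = (n_i/n_T)·P.
At X = 0.805: the mole-fraction product g(X) = Π y_i^ν_i = 33.01. Since Kp = g(X)·P^{1}, P = (Kp/g)^(1/1) = (174/33.01)^(1/1) = 5.27 bar.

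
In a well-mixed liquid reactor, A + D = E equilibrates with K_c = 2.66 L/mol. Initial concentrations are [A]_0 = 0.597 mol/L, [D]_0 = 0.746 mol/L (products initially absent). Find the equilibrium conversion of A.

X = 0.532

Let X = conversion of A; extent ξ = 0.597·X mol/L.
Concentrations: [A] = 0.597 − 0.597X; [D] = 0.746 − 0.597X; [E] = 0.597X.
K_c = [E] / ([A] [D]).
Equating to 2.66 L/mol: the physical root is X = 0.532.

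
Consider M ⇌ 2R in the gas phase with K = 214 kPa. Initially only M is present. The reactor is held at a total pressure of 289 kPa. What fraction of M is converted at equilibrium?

X = 0.395

Basis: 1 mol M initially; let X = conversion of M. Extent ξ = X.
Mole table: n_M = 1 − X; n_R = 2X.
Summing: n_T = 1 + X.
With p_i = (n_i/n_T)P, K = p_R^2 / (p_M).
Substituting and setting equal to 214 kPa gives a polynomial in X; the root in (0,1) is X = 0.395.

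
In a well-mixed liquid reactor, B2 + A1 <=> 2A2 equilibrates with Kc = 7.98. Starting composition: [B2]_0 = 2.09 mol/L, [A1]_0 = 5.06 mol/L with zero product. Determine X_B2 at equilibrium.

X = 0.801

Let X = conversion of B2; extent ξ = 2.09·X mol/L.
Concentrations: [B2] = 2.09 − 2.09X; [A1] = 5.06 − 2.09X; [A2] = 4.18X.
Kc = [A2]^2 / ([B2] [A1]).
This equals 7.98 at X = 0.801 (the root in 0 < X < 1).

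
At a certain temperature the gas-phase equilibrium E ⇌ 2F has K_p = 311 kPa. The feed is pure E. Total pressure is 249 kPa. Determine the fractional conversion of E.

X = 0.488

Take 1 mol E as basis and let X be its fractional conversion, so ξ = X.
Species balance: n_E = 1 − X; n_F = 2X.
n_T = Σnᵢ = 1 + X.
Mole fractions y_i = n_i/n_T; K_p = p_F^2 / (p_E) with p_i = y_i·P.
Substituting and setting equal to 311 kPa gives a polynomial in X; the root in (0,1) is X = 0.488.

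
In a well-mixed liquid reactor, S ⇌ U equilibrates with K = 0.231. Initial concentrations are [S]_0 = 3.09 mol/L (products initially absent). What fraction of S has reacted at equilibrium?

Let X = conversion of S; extent ξ = 3.09·X mol/L.
Concentrations: [S] = 3.09 − 3.09X; [U] = 3.09X.
K = [U] / ([S]).
Setting equal to 0.231 and solving for X on (0,1) gives X = 0.188.

X = 0.188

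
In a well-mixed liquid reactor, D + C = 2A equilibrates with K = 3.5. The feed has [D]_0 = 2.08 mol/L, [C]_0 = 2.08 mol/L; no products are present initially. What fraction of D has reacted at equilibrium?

X = 0.483

Let X = conversion of D; extent ξ = 2.08·X mol/L.
Concentrations: [D] = 2.08 − 2.08X; [C] = 2.08 − 2.08X; [A] = 4.16X.
K = [A]^2 / ([D] [C]).
Equating to 3.5: the physical root is X = 0.483.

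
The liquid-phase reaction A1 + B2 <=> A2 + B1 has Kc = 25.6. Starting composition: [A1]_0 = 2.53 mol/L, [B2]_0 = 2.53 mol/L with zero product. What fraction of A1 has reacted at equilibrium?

X = 0.835

Let X = conversion of A1; extent ξ = 2.53·X mol/L.
Concentrations: [A1] = 2.53 − 2.53X; [B2] = 2.53 − 2.53X; [A2] = 2.53X; [B1] = 2.53X.
Kc = [A2] [B1] / ([A1] [B2]).
This equals 25.6 at X = 0.835 (the root in 0 < X < 1).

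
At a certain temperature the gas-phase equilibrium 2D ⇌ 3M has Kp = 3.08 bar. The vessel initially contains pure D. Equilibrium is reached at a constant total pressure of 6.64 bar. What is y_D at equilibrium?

y_D = 0.507

Take 1 mol D as basis and let X be its fractional conversion, so ξ = 0.5X.
At extent ξ: n_D = 1 − X; n_M = 1.5X.
n_T = Σnᵢ = 1 + 0.5X.
With p_i = (n_i/n_T)P, Kp = p_M^3 / (p_D^2).
Equating to 3.08 bar and solving on 0 < X < 1: X = 0.393.
Then n_D = 0.607, n_T = 1.2, so y_D = 0.507.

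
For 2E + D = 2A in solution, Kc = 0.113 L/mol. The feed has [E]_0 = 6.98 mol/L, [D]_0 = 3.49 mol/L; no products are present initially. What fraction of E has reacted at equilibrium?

Let X = conversion of E; extent ξ = 6.98X/2 mol/L.
Concentrations: [E] = 6.98 − 6.98X; [D] = 3.49 − 3.49X; [A] = 6.98X.
Kc = [A]^2 / ([E]^2 [D]).
Setting equal to 0.113 and solving for X on (0,1) gives X = 0.338.

X = 0.338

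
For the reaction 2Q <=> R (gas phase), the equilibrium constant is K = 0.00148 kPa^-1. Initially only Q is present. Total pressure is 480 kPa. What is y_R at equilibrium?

y_R = 0.324

Take 1 mol Q as basis and let X be its fractional conversion, so ξ = 0.5X.
Moles: n_Q = 1 − X; n_R = 0.5X.
Summing: n_T = 1 − 0.5X.
With p_i = (n_i/n_T)P, K = p_R / (p_Q^2).
Substituting and setting equal to 0.00148 kPa^-1 gives a polynomial in X; the root in (0,1) is X = 0.490.
Then n_R = 0.245, n_T = 0.755, so y_R = 0.324.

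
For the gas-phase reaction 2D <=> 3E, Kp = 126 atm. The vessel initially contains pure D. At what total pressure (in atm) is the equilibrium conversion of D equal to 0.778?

Basis: 1 mol D initially; let X = conversion of D. Extent ξ = 0.5X.
Moles: n_D = 1 − X; n_E = 1.5X.
Summing: n_T = 1 + 0.5X.
Kp = p_E^3 / (p_D^2) with p_i = (n_i/n_T)·P.
At X = 0.778: the mole-fraction product g(X) = Π y_i^ν_i = 23.22. Since Kp = g(X)·P^{1}, P = (Kp/g)^(1/1) = (126/23.22)^(1/1) = 5.43 atm.

P = 5.43 atm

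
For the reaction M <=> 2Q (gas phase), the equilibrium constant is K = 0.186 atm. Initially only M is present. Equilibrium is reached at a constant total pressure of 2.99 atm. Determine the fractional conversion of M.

Let X = conversion of M (basis 1 mol M); extent of reaction ξ = X.
Mole table: n_M = 1 − X; n_Q = 2X.
Total moles n_T = 1 + X.
Mole fractions y_i = n_i/n_T; K = p_Q^2 / (p_M) with p_i = y_i·P.
Setting this equal to 0.186 atm and taking the physical root (0 < X < 1) gives X = 0.124.

X = 0.124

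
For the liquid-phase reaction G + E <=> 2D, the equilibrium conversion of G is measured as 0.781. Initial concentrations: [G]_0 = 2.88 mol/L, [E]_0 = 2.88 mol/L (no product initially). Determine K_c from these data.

K_c = 50.9

Let X = conversion of G.
Concentrations: [G] = 2.88 − 2.88X; [E] = 2.88 − 2.88X; [D] = 5.76X.
At X = 0.781: [G] = 0.631, [E] = 0.631, [D] = 4.5.
K_c = [D]^2 / ([G] [E]) = 50.9.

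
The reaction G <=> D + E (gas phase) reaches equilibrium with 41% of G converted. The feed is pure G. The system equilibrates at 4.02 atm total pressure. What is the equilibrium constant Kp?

Kp = 0.812 atm

Take 1 mol G as basis and let X be its fractional conversion, so ξ = X.
Species balance: n_G = 1 − X; n_D = X; n_E = X.
n_T = Σnᵢ = 1 + X.
At X = 0.41: n_G = 0.59, n_D = 0.41, n_E = 0.41, n_T = 1.41.
p_i = (n_i/n_T)·P. Kp = p_D p_E / (p_G) = 0.812 atm.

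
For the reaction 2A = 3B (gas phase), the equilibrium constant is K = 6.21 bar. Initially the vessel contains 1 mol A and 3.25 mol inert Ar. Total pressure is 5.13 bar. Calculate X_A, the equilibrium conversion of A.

X = 0.619

Let X = conversion of A (basis 1 mol A); extent of reaction ξ = 0.5X.
Mole table: n_A = 1 − X; n_B = 1.5X; n_I = 3.25 (inert).
n_T = Σnᵢ = 4.25 + 0.5X.
With p_i = (n_i/n_T)P, K = p_B^3 / (p_A^2).
Substituting and setting equal to 6.21 bar gives a polynomial in X; the root in (0,1) is X = 0.619.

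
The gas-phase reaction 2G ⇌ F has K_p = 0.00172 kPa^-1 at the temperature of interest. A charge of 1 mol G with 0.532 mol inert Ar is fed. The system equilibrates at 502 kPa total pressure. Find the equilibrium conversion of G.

Take 1 mol G as basis and let X be its fractional conversion, so ξ = 0.5X.
Species balance: n_G = 1 − X; n_F = 0.5X; n_I = 0.532 (inert).
Total moles n_T = 1.53 − 0.5X.
y_i = n_i/n_T, p_i = y_i·P. K_p = p_F / (p_G^2).
Substituting and setting equal to 0.00172 kPa^-1 gives a polynomial in X; the root in (0,1) is X = 0.428.

X = 0.428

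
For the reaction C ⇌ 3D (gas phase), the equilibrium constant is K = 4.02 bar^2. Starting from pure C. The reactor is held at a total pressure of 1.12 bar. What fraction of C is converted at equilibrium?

X = 0.611

Take 1 mol C as basis and let X be its fractional conversion, so ξ = X.
At extent ξ: n_C = 1 − X; n_D = 3X.
n_T = Σnᵢ = 1 + 2X.
y_i = n_i/n_T, p_i = y_i·P. K = p_D^3 / (p_C).
Substituting and setting equal to 4.02 bar^2 gives a polynomial in X; the root in (0,1) is X = 0.611.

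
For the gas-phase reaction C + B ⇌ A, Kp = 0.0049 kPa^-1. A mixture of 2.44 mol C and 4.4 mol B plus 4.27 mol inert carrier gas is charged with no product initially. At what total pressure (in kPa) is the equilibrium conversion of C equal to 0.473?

Let X = conversion of C (basis 2.44 mol C); extent of reaction ξ = 2.44X.
Species balance: n_C = 2.44 − 2.44X; n_B = 4.4 − 2.44X; n_A = 2.44X; n_I = 4.27 (inert).
Total moles n_T = 11.1 − 2.44X.
Kp = p_A / (p_C p_B) with p_i = (n_i/n_T)·P.
At X = 0.473: the mole-fraction product g(X) = Π y_i^ν_i = 2.753. Since Kp = g(X)·P^{-1}, P = (g/Kp)^(1/1) = (2.753/0.0049)^(1/1) = 562 kPa.

P = 562 kPa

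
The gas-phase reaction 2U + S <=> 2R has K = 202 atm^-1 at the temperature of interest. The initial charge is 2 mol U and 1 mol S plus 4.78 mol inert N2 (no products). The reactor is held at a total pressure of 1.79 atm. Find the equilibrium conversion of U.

X = 0.774

Basis: 2 mol U initially; let X = conversion of U. Extent ξ = X.
Species balance: n_U = 2 − 2X; n_S = 1 − X; n_R = 2X; n_I = 4.78 (inert).
Total moles n_T = 7.78 − X.
Mole fractions y_i = n_i/n_T; K = p_R^2 / (p_U^2 p_S) with p_i = y_i·P.
Substituting and setting equal to 202 atm^-1 gives a polynomial in X; the root in (0,1) is X = 0.774.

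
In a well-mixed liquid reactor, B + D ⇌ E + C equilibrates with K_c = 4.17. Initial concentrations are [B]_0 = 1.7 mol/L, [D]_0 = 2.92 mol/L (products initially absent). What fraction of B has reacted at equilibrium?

X = 0.820

Let X = conversion of B; extent ξ = 1.7·X mol/L.
Concentrations: [B] = 1.7 − 1.7X; [D] = 2.92 − 1.7X; [E] = 1.7X; [C] = 1.7X.
K_c = [E] [C] / ([B] [D]).
This equals 4.17 at X = 0.820 (the root in 0 < X < 1).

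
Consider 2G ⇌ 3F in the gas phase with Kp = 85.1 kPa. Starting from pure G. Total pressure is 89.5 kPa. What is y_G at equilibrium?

Let X = conversion of G (basis 1 mol G); extent of reaction ξ = 0.5X.
At extent ξ: n_G = 1 − X; n_F = 1.5X.
n_T = Σnᵢ = 1 + 0.5X.
With p_i = (n_i/n_T)P, Kp = p_F^3 / (p_G^2).
This yields a degree-3 equation in X; solving on (0,1), X = 0.464.
Then n_G = 0.536, n_T = 1.23, so y_G = 0.435.

y_G = 0.435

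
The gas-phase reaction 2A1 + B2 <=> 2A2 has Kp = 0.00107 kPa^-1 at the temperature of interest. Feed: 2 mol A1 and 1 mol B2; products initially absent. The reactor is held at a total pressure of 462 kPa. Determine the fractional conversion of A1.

X = 0.267

Let X = conversion of A1 (basis 2 mol A1); extent of reaction ξ = X.
Moles: n_A1 = 2 − 2X; n_B2 = 1 − X; n_A2 = 2X.
Total moles n_T = 3 − X.
y_i = n_i/n_T, p_i = y_i·P. Kp = p_A2^2 / (p_A1^2 p_B2).
This yields a degree-3 equation in X; solving on (0,1), X = 0.267.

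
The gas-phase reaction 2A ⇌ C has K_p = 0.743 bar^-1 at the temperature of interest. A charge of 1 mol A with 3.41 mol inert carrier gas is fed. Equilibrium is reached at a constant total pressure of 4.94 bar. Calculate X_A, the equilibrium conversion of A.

Let X = conversion of A (basis 1 mol A); extent of reaction ξ = 0.5X.
Mole table: n_A = 1 − X; n_C = 0.5X; n_I = 3.41 (inert).
Summing: n_T = 4.41 − 0.5X.
With p_i = (n_i/n_T)P, K_p = p_C / (p_A^2).
Setting this equal to 0.743 bar^-1 and taking the physical root (0 < X < 1) gives X = 0.479.

X = 0.479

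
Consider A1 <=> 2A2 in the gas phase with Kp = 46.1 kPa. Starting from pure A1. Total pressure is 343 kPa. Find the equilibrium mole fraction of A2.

Basis: 1 mol A1 initially; let X = conversion of A1. Extent ξ = X.
At extent ξ: n_A1 = 1 − X; n_A2 = 2X.
Total moles n_T = 1 + X.
Mole fractions y_i = n_i/n_T; Kp = p_A2^2 / (p_A1) with p_i = y_i·P.
Substituting and setting equal to 46.1 kPa gives a polynomial in X; the root in (0,1) is X = 0.180.
Then n_A2 = 0.361, n_T = 1.18, so y_A2 = 0.306.

y_A2 = 0.306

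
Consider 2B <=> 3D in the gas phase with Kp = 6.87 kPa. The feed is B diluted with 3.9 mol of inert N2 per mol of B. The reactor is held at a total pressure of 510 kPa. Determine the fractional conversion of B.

Let X = conversion of B (basis 1 mol B); extent of reaction ξ = 0.5X.
At extent ξ: n_B = 1 − X; n_D = 1.5X; n_I = 3.9 (inert).
Total moles n_T = 4.9 + 0.5X.
Mole fractions y_i = n_i/n_T; Kp = p_D^3 / (p_B^2) with p_i = y_i·P.
Equating to 6.87 kPa and solving on 0 < X < 1: X = 0.228.

X = 0.228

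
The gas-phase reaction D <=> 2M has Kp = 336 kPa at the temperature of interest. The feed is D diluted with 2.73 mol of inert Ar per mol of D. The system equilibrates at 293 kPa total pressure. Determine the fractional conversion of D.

X = 0.657

Let X = conversion of D (basis 1 mol D); extent of reaction ξ = X.
At extent ξ: n_D = 1 − X; n_M = 2X; n_I = 2.73 (inert).
Total moles n_T = 3.73 + X.
Mole fractions y_i = n_i/n_T; Kp = p_M^2 / (p_D) with p_i = y_i·P.
Equating to 336 kPa and solving on 0 < X < 1: X = 0.657.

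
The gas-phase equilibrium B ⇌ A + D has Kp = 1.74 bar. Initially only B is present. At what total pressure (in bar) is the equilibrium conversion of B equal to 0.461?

Let X = conversion of B (basis 1 mol B); extent of reaction ξ = X.
Species balance: n_B = 1 − X; n_A = X; n_D = X.
Summing: n_T = 1 + X.
Kp = p_A p_D / (p_B) with p_i = (n_i/n_T)·P.
At X = 0.461: the mole-fraction product g(X) = Π y_i^ν_i = 0.2699. Since Kp = g(X)·P^{1}, P = (Kp/g)^(1/1) = (1.74/0.2699)^(1/1) = 6.45 bar.

P = 6.45 bar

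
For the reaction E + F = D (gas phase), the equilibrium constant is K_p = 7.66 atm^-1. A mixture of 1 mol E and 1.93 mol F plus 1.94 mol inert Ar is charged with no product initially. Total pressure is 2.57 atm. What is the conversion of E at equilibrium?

X = 0.842

Basis: 1 mol E initially; let X = conversion of E. Extent ξ = X.
At extent ξ: n_E = 1 − X; n_F = 1.93 − X; n_D = X; n_I = 1.94 (inert).
Summing: n_T = 4.87 − X.
With p_i = (n_i/n_T)P, K_p = p_D / (p_E p_F).
Substituting and setting equal to 7.66 atm^-1 gives a polynomial in X; the root in (0,1) is X = 0.842.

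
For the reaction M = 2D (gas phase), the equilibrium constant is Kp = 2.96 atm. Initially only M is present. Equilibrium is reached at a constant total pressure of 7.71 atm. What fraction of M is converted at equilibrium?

X = 0.296

Take 1 mol M as basis and let X be its fractional conversion, so ξ = X.
Moles: n_M = 1 − X; n_D = 2X.
Total moles n_T = 1 + X.
With p_i = (n_i/n_T)P, Kp = p_D^2 / (p_M).
This yields a degree-2 equation in X; solving on (0,1), X = 0.296.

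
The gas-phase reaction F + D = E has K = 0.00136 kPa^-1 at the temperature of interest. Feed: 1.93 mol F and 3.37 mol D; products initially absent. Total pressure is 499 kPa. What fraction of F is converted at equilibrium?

X = 0.287

Take 1.93 mol F as basis and let X be its fractional conversion, so ξ = 1.93X.
At extent ξ: n_F = 1.93 − 1.93X; n_D = 3.37 − 1.93X; n_E = 1.93X.
n_T = Σnᵢ = 5.3 − 1.93X.
Mole fractions y_i = n_i/n_T; K = p_E / (p_F p_D) with p_i = y_i·P.
This yields a degree-2 equation in X; solving on (0,1), X = 0.287.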